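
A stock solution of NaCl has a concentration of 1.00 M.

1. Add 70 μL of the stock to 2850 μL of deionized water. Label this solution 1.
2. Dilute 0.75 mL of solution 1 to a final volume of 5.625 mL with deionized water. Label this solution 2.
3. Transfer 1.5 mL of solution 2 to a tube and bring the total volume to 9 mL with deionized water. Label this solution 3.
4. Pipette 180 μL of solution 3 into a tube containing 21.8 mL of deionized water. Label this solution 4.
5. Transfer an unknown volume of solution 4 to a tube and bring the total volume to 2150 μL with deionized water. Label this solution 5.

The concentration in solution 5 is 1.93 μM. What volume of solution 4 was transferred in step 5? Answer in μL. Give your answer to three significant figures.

Step 1: 70 μL + 2850 μL = 2920 μL total → factor 2920/70 = 41.714
Step 2: 0.75 mL brought to 5.625 mL → factor 5.625/0.75 = 7.5
Step 3: 1.5 mL brought to 9 mL → factor 9/1.5 = 6
Step 4: 180 μL + 21.8 mL = 21980 μL total → factor 21980/180 = 122.11
Step 5: v brought to 2150 μL → factor = 2150 μL/v
Product of known-step factors = 2.2922 × 10^5
Overall factor = 1.00 M / (1.93 μM) = 5.1813 × 10^5
Step-5 factor = 5.1813 × 10^5 / 2.2922 × 10^5 = 2.2604
v = 2150 μL / 2.2604 = 951 μL

951 μL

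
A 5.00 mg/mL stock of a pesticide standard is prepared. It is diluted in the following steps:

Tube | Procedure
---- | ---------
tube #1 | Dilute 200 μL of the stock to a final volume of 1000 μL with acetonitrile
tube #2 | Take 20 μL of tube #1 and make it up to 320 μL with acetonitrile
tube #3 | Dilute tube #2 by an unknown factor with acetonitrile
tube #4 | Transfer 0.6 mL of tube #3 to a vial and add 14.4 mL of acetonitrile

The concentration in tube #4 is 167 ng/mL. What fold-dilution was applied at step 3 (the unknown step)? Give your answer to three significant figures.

15.0-fold

Step 1: 200 μL brought to 1000 μL → factor 1000/200 = 5
Step 2: 20 μL brought to 320 μL → factor 320/20 = 16
Step 3: unknown factor x
Step 4: 0.6 mL + 14.4 mL = 15 mL total → factor 15/0.6 = 25
Product of known-step factors = 2000
Overall factor = 5.00 mg/mL / (167 ng/mL) = 29940
x = 29940 / 2000 = 15.0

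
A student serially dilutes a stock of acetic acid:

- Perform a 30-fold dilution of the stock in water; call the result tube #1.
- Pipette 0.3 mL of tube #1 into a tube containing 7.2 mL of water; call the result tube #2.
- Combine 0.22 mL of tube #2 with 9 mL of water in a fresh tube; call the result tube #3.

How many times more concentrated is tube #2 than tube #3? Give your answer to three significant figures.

41.9

Step 1: 30-fold → factor 30
Step 2: 0.3 mL + 7.2 mL = 7.5 mL total → factor 7.5/0.3 = 25
Step 3: 0.22 mL + 9 mL = 9.22 mL total → factor 9.22/0.22 = 41.909
Dilution factor to tube #2 = 750; to tube #3 = 31432
[tube #2]/[tube #3] = (factor to tube #3)/(factor to tube #2) = 31432/750 = 41.9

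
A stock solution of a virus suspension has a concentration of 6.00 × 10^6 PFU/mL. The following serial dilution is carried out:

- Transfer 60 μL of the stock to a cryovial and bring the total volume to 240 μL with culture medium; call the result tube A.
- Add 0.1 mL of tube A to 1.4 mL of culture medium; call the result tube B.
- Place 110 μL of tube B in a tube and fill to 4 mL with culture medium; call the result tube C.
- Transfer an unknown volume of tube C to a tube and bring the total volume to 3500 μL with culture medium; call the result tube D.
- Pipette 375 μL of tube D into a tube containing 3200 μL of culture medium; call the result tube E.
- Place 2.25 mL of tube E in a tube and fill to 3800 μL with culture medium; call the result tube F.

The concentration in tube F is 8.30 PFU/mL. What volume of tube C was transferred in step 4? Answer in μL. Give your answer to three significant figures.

Step 1: 60 μL brought to 240 μL → factor 240/60 = 4
Step 2: 0.1 mL + 1.4 mL = 1.5 mL total → factor 1.5/0.1 = 15
Step 3: 110 μL brought to 4 mL → factor 4000/110 = 36.364
Step 4: v brought to 3500 μL → factor = 3500 μL/v
Step 5: 375 μL + 3200 μL = 3575 μL total → factor 3575/375 = 9.5333
Step 6: 2.25 mL brought to 3800 μL → factor 3.8/2.25 = 1.6889
Product of known-step factors = 35129
Overall factor = 6.00 × 10^6 PFU/mL / (8.30 PFU/mL) = 7.2289 × 10^5
Step-4 factor = 7.2289 × 10^5 / 35129 = 20.578
v = 3500 μL / 20.578 = 170 μL

170 μL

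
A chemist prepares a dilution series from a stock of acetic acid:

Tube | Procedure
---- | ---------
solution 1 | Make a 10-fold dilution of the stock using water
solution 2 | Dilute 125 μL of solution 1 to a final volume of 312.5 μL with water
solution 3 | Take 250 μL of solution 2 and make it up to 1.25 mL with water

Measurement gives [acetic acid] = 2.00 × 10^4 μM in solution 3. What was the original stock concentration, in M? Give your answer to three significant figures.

2.50 M

Step 1: 10-fold → factor 10
Step 2: 125 μL brought to 312.5 μL → factor 312.5/125 = 2.5
Step 3: 250 μL brought to 1.25 mL → factor 1250/250 = 5
Overall dilution factor = 10 × 2.5 × 5 = 125
Stock = 2.00 × 10^4 μM × 125 = 2.500 × 10^6 μM = 2.50 M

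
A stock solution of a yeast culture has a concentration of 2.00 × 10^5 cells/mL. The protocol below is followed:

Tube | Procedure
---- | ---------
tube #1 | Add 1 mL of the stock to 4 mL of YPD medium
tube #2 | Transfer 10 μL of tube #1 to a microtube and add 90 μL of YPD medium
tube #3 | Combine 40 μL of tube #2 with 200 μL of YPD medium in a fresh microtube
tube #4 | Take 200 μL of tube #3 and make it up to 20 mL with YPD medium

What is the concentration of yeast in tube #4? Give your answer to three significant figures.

6.67 cells/mL

Step 1: 1 mL + 4 mL = 5 mL total → factor 5/1 = 5
Step 2: 10 μL + 90 μL = 100 μL total → factor 100/10 = 10
Step 3: 40 μL + 200 μL = 240 μL total → factor 240/40 = 6
Step 4: 200 μL brought to 20 mL → factor 20000/200 = 100
Overall dilution factor = 5 × 10 × 6 × 100 = 30000
Final = 2.00 × 10^5 cells/mL / 30000 = 6.67 cells/mL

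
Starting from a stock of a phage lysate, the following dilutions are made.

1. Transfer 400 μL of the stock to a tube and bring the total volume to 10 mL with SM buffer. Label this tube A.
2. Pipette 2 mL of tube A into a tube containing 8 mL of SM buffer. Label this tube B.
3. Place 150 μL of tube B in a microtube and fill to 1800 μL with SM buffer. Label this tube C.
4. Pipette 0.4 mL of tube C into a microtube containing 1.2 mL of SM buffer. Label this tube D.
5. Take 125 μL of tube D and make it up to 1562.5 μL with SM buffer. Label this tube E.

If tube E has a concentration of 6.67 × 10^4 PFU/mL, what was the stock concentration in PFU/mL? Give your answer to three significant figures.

5.00 × 10^9 PFU/mL

Step 1: 400 μL brought to 10 mL → factor 10000/400 = 25
Step 2: 2 mL + 8 mL = 10 mL total → factor 10/2 = 5
Step 3: 150 μL brought to 1800 μL → factor 1800/150 = 12
Step 4: 0.4 mL + 1.2 mL = 1.6 mL total → factor 1.6/0.4 = 4
Step 5: 125 μL brought to 1562.5 μL → factor 1562.5/125 = 12.5
Overall dilution factor = 25 × 5 × 12 × 4 × 12.5 = 75000
Stock = 6.67 × 10^4 PFU/mL × 75000 = 5.00 × 10^9 PFU/mL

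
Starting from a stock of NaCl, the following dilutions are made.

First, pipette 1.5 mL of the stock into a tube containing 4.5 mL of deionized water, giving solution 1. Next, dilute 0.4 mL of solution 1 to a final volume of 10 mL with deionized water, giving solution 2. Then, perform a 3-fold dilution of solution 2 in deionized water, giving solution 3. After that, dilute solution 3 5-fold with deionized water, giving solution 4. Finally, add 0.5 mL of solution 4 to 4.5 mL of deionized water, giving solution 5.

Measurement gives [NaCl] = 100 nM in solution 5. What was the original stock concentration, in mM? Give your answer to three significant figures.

Step 1: 1.5 mL + 4.5 mL = 6 mL total → factor 6/1.5 = 4
Step 2: 0.4 mL brought to 10 mL → factor 10/0.4 = 25
Step 3: 3-fold → factor 3
Step 4: 5-fold → factor 5
Step 5: 0.5 mL + 4.5 mL = 5 mL total → factor 5/0.5 = 10
Overall dilution factor = 4 × 25 × 3 × 5 × 10 = 15000
Stock = 100 nM × 15000 = 1.500 × 10^6 nM = 1.50 mM

1.50 mM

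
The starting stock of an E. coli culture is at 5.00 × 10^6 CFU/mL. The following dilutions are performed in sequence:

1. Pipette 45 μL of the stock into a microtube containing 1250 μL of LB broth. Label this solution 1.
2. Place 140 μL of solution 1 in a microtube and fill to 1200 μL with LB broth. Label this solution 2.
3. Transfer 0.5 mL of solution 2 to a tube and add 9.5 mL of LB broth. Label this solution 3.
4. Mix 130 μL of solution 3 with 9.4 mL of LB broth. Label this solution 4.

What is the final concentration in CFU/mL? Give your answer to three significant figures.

13.8 CFU/mL

Step 1: 45 μL + 1250 μL = 1295 μL total → factor 1295/45 = 28.778
Step 2: 140 μL brought to 1200 μL → factor 1200/140 = 8.5714
Step 3: 0.5 mL + 9.5 mL = 10 mL total → factor 10/0.5 = 20
Step 4: 130 μL + 9.4 mL = 9530 μL total → factor 9530/130 = 73.308
Overall dilution factor = 28.778 × 8.5714 × 20 × 73.308 = 3.6165 × 10^5
Final = 5.00 × 10^6 CFU/mL / 3.6165 × 10^5 = 13.8 CFU/mL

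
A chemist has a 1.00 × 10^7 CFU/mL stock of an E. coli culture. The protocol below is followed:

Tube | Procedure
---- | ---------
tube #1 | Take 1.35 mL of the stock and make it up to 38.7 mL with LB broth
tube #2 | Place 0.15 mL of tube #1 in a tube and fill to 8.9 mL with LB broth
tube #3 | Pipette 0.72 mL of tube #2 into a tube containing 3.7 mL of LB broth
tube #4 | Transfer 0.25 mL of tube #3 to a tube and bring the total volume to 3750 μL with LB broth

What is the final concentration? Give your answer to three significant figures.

63.8 CFU/mL

Step 1: 1.35 mL brought to 38.7 mL → factor 38.7/1.35 = 28.667
Step 2: 0.15 mL brought to 8.9 mL → factor 8.9/0.15 = 59.333
Step 3: 0.72 mL + 3.7 mL = 4.42 mL total → factor 4.42/0.72 = 6.1389
Step 4: 0.25 mL brought to 3750 μL → factor 3.75/0.25 = 15
Overall dilution factor = 28.667 × 59.333 × 6.1389 × 15 = 1.5662 × 10^5
Final = 1.00 × 10^7 CFU/mL / 1.5662 × 10^5 = 63.8 CFU/mL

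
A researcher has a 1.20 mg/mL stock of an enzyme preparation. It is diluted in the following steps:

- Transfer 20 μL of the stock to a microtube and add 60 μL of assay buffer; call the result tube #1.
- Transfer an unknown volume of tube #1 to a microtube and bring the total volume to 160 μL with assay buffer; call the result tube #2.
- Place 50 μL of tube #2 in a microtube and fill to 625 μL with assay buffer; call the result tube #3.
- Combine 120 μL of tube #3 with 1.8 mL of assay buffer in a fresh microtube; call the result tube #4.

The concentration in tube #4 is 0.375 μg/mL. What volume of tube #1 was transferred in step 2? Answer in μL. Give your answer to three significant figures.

40.0 μL

Step 1: 20 μL + 60 μL = 80 μL total → factor 80/20 = 4
Step 2: v brought to 160 μL → factor = 160 μL/v
Step 3: 50 μL brought to 625 μL → factor 625/50 = 12.5
Step 4: 120 μL + 1.8 mL = 1920 μL total → factor 1920/120 = 16
Product of known-step factors = 800
Overall factor = 1.20 mg/mL / (0.375 μg/mL) = 3200
Step-2 factor = 3200 / 800 = 4
v = 160 μL / 4 = 40.0 μL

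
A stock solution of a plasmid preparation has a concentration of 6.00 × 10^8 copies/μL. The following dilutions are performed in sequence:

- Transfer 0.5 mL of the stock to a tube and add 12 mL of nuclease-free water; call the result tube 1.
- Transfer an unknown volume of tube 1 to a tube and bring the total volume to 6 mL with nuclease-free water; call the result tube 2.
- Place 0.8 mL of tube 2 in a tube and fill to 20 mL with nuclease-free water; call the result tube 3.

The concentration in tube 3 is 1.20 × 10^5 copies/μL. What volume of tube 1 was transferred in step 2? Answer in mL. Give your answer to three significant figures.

0.750 mL

Step 1: 0.5 mL + 12 mL = 12.5 mL total → factor 12.5/0.5 = 25
Step 2: v brought to 6 mL → factor = 6 mL/v
Step 3: 0.8 mL brought to 20 mL → factor 20/0.8 = 25
Product of known-step factors = 625
Overall factor = 6.00 × 10^8 copies/μL / (1.20 × 10^5 copies/μL) = 5000
Step-2 factor = 5000 / 625 = 8
v = 6 mL / 8 = 0.750 mL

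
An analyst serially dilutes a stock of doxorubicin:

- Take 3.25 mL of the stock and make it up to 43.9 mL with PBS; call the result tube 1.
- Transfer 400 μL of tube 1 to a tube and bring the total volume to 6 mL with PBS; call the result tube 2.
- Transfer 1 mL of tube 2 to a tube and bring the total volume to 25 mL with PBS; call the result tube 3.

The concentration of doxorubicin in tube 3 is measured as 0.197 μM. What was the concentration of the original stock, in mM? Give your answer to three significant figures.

0.998 mM

Step 1: 3.25 mL brought to 43.9 mL → factor 43.9/3.25 = 13.508
Step 2: 400 μL brought to 6 mL → factor 6000/400 = 15
Step 3: 1 mL brought to 25 mL → factor 25/1 = 25
Overall dilution factor = 13.508 × 15 × 25 = 5065.4
Stock = 0.197 μM × 5065.4 = 997.9 μM = 0.998 mM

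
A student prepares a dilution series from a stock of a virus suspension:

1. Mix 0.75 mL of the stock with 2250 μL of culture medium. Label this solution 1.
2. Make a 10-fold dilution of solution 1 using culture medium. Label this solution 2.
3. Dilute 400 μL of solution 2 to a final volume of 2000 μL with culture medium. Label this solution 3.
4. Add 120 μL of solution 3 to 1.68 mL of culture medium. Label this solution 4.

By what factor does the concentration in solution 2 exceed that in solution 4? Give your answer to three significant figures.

Step 1: 0.75 mL + 2250 μL = 3 mL total → factor 3/0.75 = 4
Step 2: 10-fold → factor 10
Step 3: 400 μL brought to 2000 μL → factor 2000/400 = 5
Step 4: 120 μL + 1.68 mL = 1800 μL total → factor 1800/120 = 15
Dilution factor to solution 2 = 40; to solution 4 = 3000
[solution 2]/[solution 4] = (factor to solution 4)/(factor to solution 2) = 3000/40 = 75.0

75.0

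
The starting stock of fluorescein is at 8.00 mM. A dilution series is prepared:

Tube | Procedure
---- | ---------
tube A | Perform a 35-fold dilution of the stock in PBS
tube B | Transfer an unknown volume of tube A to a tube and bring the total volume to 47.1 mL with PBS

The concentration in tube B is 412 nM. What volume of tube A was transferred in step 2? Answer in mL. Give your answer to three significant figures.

Step 1: 35-fold → factor 35
Step 2: v brought to 47.1 mL → factor = 47.1 mL/v
Product of known-step factors = 35
Overall factor = 8.00 mM / (412 nM) = 19417
Step-2 factor = 19417 / 35 = 554.79
v = 47.1 mL / 554.79 = 0.0849 mL

0.0849 mL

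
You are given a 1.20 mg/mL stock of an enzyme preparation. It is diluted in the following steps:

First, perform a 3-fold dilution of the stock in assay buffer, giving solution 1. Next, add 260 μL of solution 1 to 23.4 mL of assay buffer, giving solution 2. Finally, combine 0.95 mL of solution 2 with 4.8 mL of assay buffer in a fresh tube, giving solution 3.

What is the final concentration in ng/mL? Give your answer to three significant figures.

726 ng/mL

Step 1: 3-fold → factor 3
Step 2: 260 μL + 23.4 mL = 23660 μL total → factor 23660/260 = 91
Step 3: 0.95 mL + 4.8 mL = 5.75 mL total → factor 5.75/0.95 = 6.0526
Overall dilution factor = 3 × 91 × 6.0526 = 1652.4
Final = 1.20 mg/mL / 1652.4 = 0.0007262 mg/mL = 726 ng/mL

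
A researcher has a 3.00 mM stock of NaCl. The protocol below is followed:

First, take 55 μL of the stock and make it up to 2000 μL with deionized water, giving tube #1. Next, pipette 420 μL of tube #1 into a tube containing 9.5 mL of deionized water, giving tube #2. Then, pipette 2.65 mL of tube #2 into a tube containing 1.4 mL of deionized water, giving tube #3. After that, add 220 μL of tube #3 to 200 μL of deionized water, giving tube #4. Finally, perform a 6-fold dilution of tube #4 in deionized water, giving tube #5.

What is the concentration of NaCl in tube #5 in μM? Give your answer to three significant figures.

Step 1: 55 μL brought to 2000 μL → factor 2000/55 = 36.364
Step 2: 420 μL + 9.5 mL = 9920 μL total → factor 9920/420 = 23.619
Step 3: 2.65 mL + 1.4 mL = 4.05 mL total → factor 4.05/2.65 = 1.5283
Step 4: 220 μL + 200 μL = 420 μL total → factor 420/220 = 1.9091
Step 5: 6-fold → factor 6
Overall dilution factor = 36.364 × 23.619 × 1.5283 × 1.9091 × 6 = 15035
Final = 3.00 mM / 15035 = 0.0001995 mM = 0.200 μM

0.200 μM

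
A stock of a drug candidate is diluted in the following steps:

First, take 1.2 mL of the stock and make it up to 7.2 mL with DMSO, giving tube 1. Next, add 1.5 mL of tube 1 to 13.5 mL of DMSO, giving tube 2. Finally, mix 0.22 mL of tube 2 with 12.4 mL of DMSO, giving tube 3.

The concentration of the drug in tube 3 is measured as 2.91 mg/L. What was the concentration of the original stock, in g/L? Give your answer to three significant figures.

Step 1: 1.2 mL brought to 7.2 mL → factor 7.2/1.2 = 6
Step 2: 1.5 mL + 13.5 mL = 15 mL total → factor 15/1.5 = 10
Step 3: 0.22 mL + 12.4 mL = 12.62 mL total → factor 12.62/0.22 = 57.364
Overall dilution factor = 6 × 10 × 57.364 = 3441.8
Stock = 2.91 mg/L × 3441.8 = 1.002 × 10^4 mg/L = 10.0 g/L

10.0 g/L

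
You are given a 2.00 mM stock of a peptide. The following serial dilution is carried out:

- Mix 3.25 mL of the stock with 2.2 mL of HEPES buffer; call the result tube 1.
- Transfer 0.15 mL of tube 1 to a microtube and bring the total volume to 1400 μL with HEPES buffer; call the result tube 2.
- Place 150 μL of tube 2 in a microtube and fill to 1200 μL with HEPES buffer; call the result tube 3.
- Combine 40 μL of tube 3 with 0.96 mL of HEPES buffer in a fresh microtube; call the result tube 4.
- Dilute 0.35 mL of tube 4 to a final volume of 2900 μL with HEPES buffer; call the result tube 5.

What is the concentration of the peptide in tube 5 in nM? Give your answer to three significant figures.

Step 1: 3.25 mL + 2.2 mL = 5.45 mL total → factor 5.45/3.25 = 1.6769
Step 2: 0.15 mL brought to 1400 μL → factor 1.4/0.15 = 9.3333
Step 3: 150 μL brought to 1200 μL → factor 1200/150 = 8
Step 4: 40 μL + 0.96 mL = 1000 μL total → factor 1000/40 = 25
Step 5: 0.35 mL brought to 2900 μL → factor 2.9/0.35 = 8.2857
Overall dilution factor = 1.6769 × 9.3333 × 8 × 25 × 8.2857 = 25936
Final = 2.00 mM / 25936 = 7.711 × 10^-5 mM = 77.1 nM

77.1 nM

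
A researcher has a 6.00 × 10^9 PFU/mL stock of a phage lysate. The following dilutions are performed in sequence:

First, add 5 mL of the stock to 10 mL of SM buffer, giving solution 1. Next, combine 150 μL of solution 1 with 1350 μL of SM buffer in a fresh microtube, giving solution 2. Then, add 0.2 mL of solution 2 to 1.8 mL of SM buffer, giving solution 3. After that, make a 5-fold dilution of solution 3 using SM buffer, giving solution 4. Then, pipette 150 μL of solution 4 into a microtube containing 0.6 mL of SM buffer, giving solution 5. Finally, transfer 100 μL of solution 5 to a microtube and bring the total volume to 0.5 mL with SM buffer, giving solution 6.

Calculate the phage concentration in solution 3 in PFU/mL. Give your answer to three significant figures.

2.00 × 10^7 PFU/mL

Step 1: 5 mL + 10 mL = 15 mL total → factor 15/5 = 3
Step 2: 150 μL + 1350 μL = 1500 μL total → factor 1500/150 = 10
Step 3: 0.2 mL + 1.8 mL = 2 mL total → factor 2/0.2 = 10
Dilution factor through solution 3 = 3 × 10 × 10 = 300
[solution 3] = 6.00 × 10^9 PFU/mL / 300 = 2.00 × 10^7 PFU/mL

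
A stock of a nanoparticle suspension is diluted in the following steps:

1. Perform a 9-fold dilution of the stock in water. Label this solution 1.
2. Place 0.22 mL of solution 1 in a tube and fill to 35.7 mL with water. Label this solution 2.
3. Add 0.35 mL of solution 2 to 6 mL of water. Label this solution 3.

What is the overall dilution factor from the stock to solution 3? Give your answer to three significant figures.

2.65 × 10^4

Step 1: 9-fold → factor 9
Step 2: 0.22 mL brought to 35.7 mL → factor 35.7/0.22 = 162.27
Step 3: 0.35 mL + 6 mL = 6.35 mL total → factor 6.35/0.35 = 18.143
Overall dilution factor = 9 × 162.27 × 18.143 = 26497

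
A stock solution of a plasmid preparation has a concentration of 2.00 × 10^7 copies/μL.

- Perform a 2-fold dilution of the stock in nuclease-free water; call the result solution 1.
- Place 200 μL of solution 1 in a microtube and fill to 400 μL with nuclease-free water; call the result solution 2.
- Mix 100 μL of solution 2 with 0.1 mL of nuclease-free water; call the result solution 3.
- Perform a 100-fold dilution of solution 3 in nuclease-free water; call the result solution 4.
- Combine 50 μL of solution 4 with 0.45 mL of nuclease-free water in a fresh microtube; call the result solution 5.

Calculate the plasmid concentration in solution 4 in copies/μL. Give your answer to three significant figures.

2.50 × 10^4 copies/μL

Step 1: 2-fold → factor 2
Step 2: 200 μL brought to 400 μL → factor 400/200 = 2
Step 3: 100 μL + 0.1 mL = 200 μL total → factor 200/100 = 2
Step 4: 100-fold → factor 100
Dilution factor through solution 4 = 2 × 2 × 2 × 100 = 800
[solution 4] = 2.00 × 10^7 copies/μL / 800 = 2.50 × 10^4 copies/μL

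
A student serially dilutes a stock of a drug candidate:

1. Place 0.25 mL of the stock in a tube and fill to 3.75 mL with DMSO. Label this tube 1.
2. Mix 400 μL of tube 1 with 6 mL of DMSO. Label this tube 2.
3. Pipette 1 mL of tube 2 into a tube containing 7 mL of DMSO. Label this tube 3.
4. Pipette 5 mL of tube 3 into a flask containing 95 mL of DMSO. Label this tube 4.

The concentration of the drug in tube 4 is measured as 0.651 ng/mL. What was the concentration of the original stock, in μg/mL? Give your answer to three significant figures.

25.0 μg/mL

Step 1: 0.25 mL brought to 3.75 mL → factor 3.75/0.25 = 15
Step 2: 400 μL + 6 mL = 6400 μL total → factor 6400/400 = 16
Step 3: 1 mL + 7 mL = 8 mL total → factor 8/1 = 8
Step 4: 5 mL + 95 mL = 100 mL total → factor 100/5 = 20
Overall dilution factor = 15 × 16 × 8 × 20 = 38400
Stock = 0.651 ng/mL × 38400 = 2.500 × 10^4 ng/mL = 25.0 μg/mL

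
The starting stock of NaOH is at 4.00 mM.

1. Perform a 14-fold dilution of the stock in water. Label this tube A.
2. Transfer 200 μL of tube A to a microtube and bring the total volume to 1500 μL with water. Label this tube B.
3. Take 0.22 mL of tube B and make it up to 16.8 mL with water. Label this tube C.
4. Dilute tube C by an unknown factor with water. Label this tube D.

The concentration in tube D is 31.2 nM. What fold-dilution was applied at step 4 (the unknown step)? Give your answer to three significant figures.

Step 1: 14-fold → factor 14
Step 2: 200 μL brought to 1500 μL → factor 1500/200 = 7.5
Step 3: 0.22 mL brought to 16.8 mL → factor 16.8/0.22 = 76.364
Step 4: unknown factor x
Product of known-step factors = 8018.2
Overall factor = 4.00 mM / (31.2 nM) = 1.2821 × 10^5
x = 1.2821 × 10^5 / 8018.2 = 16.0

16.0-fold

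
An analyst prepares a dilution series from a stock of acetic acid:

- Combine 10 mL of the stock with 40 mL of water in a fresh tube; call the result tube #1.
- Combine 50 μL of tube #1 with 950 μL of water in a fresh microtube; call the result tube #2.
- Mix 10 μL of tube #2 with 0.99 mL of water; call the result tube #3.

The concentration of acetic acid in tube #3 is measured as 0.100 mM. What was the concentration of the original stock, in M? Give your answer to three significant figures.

Step 1: 10 mL + 40 mL = 50 mL total → factor 50/10 = 5
Step 2: 50 μL + 950 μL = 1000 μL total → factor 1000/50 = 20
Step 3: 10 μL + 0.99 mL = 1000 μL total → factor 1000/10 = 100
Overall dilution factor = 5 × 20 × 100 = 10000
Stock = 0.100 mM × 10000 = 1000 mM = 1.00 M

1.00 M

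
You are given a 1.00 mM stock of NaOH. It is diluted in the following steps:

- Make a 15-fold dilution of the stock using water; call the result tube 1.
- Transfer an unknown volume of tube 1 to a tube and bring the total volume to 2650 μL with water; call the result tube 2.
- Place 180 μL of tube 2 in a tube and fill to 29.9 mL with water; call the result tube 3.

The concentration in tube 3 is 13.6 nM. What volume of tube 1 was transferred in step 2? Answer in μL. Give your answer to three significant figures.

Step 1: 15-fold → factor 15
Step 2: v brought to 2650 μL → factor = 2650 μL/v
Step 3: 180 μL brought to 29.9 mL → factor 29900/180 = 166.11
Product of known-step factors = 2491.7
Overall factor = 1.00 mM / (13.6 nM) = 73529
Step-2 factor = 73529 / 2491.7 = 29.51
v = 2650 μL / 29.51 = 89.8 μL

89.8 μL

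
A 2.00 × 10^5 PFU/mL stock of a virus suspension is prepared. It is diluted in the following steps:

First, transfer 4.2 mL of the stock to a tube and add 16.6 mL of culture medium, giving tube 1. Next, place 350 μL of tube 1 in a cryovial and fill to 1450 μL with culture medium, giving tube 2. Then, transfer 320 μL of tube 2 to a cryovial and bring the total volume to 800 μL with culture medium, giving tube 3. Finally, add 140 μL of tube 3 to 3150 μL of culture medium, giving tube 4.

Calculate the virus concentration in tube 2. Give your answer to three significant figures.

Step 1: 4.2 mL + 16.6 mL = 20.8 mL total → factor 20.8/4.2 = 4.9524
Step 2: 350 μL brought to 1450 μL → factor 1450/350 = 4.1429
Dilution factor through tube 2 = 4.9524 × 4.1429 = 20.517
[tube 2] = 2.00 × 10^5 PFU/mL / 20.517 = 9.75 × 10^3 PFU/mL

9.75 × 10^3 PFU/mL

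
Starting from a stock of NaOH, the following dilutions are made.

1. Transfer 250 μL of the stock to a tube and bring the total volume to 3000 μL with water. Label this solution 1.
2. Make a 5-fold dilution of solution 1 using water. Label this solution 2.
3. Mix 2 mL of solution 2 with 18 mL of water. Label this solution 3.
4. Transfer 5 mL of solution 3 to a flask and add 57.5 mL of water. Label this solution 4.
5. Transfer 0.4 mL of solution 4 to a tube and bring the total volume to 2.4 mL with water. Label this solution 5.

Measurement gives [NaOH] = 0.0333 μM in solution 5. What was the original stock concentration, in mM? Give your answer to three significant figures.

Step 1: 250 μL brought to 3000 μL → factor 3000/250 = 12
Step 2: 5-fold → factor 5
Step 3: 2 mL + 18 mL = 20 mL total → factor 20/2 = 10
Step 4: 5 mL + 57.5 mL = 62.5 mL total → factor 62.5/5 = 12.5
Step 5: 0.4 mL brought to 2.4 mL → factor 2.4/0.4 = 6
Overall dilution factor = 12 × 5 × 10 × 12.5 × 6 = 45000
Stock = 0.0333 μM × 45000 = 1498 μM = 1.50 mM

1.50 mM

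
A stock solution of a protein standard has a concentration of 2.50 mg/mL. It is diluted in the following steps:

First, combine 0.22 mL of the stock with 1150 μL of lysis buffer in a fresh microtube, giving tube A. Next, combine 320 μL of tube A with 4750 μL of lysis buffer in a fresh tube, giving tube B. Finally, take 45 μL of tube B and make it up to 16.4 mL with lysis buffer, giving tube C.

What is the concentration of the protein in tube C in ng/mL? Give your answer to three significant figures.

Step 1: 0.22 mL + 1150 μL = 1.37 mL total → factor 1.37/0.22 = 6.2273
Step 2: 320 μL + 4750 μL = 5070 μL total → factor 5070/320 = 15.844
Step 3: 45 μL brought to 16.4 mL → factor 16400/45 = 364.44
Overall dilution factor = 6.2273 × 15.844 × 364.44 = 35957
Final = 2.50 mg/mL / 35957 = 6.953 × 10^-5 mg/mL = 69.5 ng/mL

69.5 ng/mL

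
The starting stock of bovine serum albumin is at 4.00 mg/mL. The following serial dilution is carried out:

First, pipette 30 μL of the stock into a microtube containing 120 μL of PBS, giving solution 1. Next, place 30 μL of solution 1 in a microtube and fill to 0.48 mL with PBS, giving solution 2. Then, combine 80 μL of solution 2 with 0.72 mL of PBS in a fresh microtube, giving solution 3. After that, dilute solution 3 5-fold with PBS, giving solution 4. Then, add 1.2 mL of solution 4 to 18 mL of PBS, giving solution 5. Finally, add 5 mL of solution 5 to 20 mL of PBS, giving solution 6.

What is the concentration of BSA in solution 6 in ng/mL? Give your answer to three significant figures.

Step 1: 30 μL + 120 μL = 150 μL total → factor 150/30 = 5
Step 2: 30 μL brought to 0.48 mL → factor 480/30 = 16
Step 3: 80 μL + 0.72 mL = 800 μL total → factor 800/80 = 10
Step 4: 5-fold → factor 5
Step 5: 1.2 mL + 18 mL = 19.2 mL total → factor 19.2/1.2 = 16
Step 6: 5 mL + 20 mL = 25 mL total → factor 25/5 = 5
Overall dilution factor = 5 × 16 × 10 × 5 × 16 × 5 = 3.2 × 10^5
Final = 4.00 mg/mL / 3.2 × 10^5 = 1.250 × 10^-5 mg/mL = 12.5 ng/mL

12.5 ng/mL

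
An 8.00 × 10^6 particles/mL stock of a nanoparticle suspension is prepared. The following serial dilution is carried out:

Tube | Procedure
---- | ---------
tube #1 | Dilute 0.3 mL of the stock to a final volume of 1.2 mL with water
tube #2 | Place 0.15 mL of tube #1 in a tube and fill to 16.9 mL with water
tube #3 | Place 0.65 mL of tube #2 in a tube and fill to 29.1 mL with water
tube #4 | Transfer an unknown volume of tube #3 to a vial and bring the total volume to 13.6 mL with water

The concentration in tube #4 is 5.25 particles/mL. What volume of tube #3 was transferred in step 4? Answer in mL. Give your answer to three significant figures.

Step 1: 0.3 mL brought to 1.2 mL → factor 1.2/0.3 = 4
Step 2: 0.15 mL brought to 16.9 mL → factor 16.9/0.15 = 112.67
Step 3: 0.65 mL brought to 29.1 mL → factor 29.1/0.65 = 44.769
Step 4: v brought to 13.6 mL → factor = 13.6 mL/v
Product of known-step factors = 20176
Overall factor = 8.00 × 10^6 particles/mL / (5.25 particles/mL) = 1.5238 × 10^6
Step-4 factor = 1.5238 × 10^6 / 20176 = 75.526
v = 13.6 mL / 75.526 = 0.180 mL

0.180 mL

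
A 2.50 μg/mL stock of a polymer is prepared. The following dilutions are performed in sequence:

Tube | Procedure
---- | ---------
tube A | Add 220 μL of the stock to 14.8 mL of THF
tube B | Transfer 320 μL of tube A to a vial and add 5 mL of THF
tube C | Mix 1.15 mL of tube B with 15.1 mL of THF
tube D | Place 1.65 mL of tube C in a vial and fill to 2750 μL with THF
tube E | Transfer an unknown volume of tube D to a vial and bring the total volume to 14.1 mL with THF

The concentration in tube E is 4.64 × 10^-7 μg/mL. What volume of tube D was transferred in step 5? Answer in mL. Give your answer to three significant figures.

0.0700 mL

Step 1: 220 μL + 14.8 mL = 15020 μL total → factor 15020/220 = 68.273
Step 2: 320 μL + 5 mL = 5320 μL total → factor 5320/320 = 16.625
Step 3: 1.15 mL + 15.1 mL = 16.25 mL total → factor 16.25/1.15 = 14.13
Step 4: 1.65 mL brought to 2750 μL → factor 2.75/1.65 = 1.6667
Step 5: v brought to 14.1 mL → factor = 14.1 mL/v
Product of known-step factors = 26731
Overall factor = 2.50 μg/mL / (4.64 × 10^-7 μg/mL) = 5.3879 × 10^6
Step-5 factor = 5.3879 × 10^6 / 26731 = 201.56
v = 14.1 mL / 201.56 = 0.0700 mL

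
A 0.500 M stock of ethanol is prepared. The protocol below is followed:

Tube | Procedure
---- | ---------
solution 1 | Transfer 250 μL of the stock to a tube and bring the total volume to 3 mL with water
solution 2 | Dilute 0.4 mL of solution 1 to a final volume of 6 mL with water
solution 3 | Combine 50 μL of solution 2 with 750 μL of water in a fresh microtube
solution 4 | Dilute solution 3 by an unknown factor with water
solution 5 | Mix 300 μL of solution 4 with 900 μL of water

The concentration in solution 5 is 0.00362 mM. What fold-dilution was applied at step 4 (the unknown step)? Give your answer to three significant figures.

Step 1: 250 μL brought to 3 mL → factor 3000/250 = 12
Step 2: 0.4 mL brought to 6 mL → factor 6/0.4 = 15
Step 3: 50 μL + 750 μL = 800 μL total → factor 800/50 = 16
Step 4: unknown factor x
Step 5: 300 μL + 900 μL = 1200 μL total → factor 1200/300 = 4
Product of known-step factors = 11520
Overall factor = 0.500 M / (0.00362 mM) = 1.3812 × 10^5
x = 1.3812 × 10^5 / 11520 = 12.0

12.0-fold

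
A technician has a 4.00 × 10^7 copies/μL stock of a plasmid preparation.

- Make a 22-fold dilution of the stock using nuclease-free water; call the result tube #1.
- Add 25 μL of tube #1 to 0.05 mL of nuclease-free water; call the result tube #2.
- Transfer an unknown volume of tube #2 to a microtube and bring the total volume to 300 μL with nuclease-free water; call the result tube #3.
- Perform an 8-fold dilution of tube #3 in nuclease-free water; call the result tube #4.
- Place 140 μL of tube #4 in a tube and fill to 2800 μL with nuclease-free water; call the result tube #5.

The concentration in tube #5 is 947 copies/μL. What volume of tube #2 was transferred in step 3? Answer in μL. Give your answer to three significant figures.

75.0 μL

Step 1: 22-fold → factor 22
Step 2: 25 μL + 0.05 mL = 75 μL total → factor 75/25 = 3
Step 3: v brought to 300 μL → factor = 300 μL/v
Step 4: 8-fold → factor 8
Step 5: 140 μL brought to 2800 μL → factor 2800/140 = 20
Product of known-step factors = 10560
Overall factor = 4.00 × 10^7 copies/μL / (947 copies/μL) = 42239
Step-3 factor = 42239 / 10560 = 3.9999
v = 300 μL / 3.9999 = 75.0 μL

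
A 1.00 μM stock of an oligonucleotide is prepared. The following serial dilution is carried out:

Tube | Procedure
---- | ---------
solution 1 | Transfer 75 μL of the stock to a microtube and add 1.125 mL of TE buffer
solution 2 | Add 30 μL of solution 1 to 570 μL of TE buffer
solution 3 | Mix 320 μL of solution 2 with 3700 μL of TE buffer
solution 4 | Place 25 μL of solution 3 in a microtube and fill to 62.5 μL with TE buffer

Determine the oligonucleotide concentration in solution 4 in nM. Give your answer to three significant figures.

0.0995 nM

Step 1: 75 μL + 1.125 mL = 1200 μL total → factor 1200/75 = 16
Step 2: 30 μL + 570 μL = 600 μL total → factor 600/30 = 20
Step 3: 320 μL + 3700 μL = 4020 μL total → factor 4020/320 = 12.562
Step 4: 25 μL brought to 62.5 μL → factor 62.5/25 = 2.5
Overall dilution factor = 16 × 20 × 12.562 × 2.5 = 10050
Final = 1.00 μM / 10050 = 9.950 × 10^-5 μM = 0.0995 nM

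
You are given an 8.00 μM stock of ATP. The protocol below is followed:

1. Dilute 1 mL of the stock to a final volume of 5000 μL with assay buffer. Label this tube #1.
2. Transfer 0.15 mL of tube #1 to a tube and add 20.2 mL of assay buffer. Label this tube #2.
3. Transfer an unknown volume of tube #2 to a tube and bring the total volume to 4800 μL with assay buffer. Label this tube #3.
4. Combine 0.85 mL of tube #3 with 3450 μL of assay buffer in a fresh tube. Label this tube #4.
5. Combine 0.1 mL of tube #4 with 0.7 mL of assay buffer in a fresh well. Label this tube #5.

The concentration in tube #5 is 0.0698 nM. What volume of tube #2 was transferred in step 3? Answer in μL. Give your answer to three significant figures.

1.15 × 10^3 μL

Step 1: 1 mL brought to 5000 μL → factor 5/1 = 5
Step 2: 0.15 mL + 20.2 mL = 20.35 mL total → factor 20.35/0.15 = 135.67
Step 3: v brought to 4800 μL → factor = 4800 μL/v
Step 4: 0.85 mL + 3450 μL = 4.3 mL total → factor 4.3/0.85 = 5.0588
Step 5: 0.1 mL + 0.7 mL = 0.8 mL total → factor 0.8/0.1 = 8
Product of known-step factors = 27453
Overall factor = 8.00 μM / (0.0698 nM) = 1.1461 × 10^5
Step-3 factor = 1.1461 × 10^5 / 27453 = 4.175
v = 4800 μL / 4.175 = 1.15 × 10^3 μL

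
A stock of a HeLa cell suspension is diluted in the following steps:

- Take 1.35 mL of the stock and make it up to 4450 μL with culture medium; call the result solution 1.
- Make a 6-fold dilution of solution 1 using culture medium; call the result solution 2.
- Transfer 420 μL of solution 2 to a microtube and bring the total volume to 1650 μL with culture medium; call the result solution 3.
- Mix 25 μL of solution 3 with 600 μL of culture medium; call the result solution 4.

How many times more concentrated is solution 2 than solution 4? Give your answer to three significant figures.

Step 1: 1.35 mL brought to 4450 μL → factor 4.45/1.35 = 3.2963
Step 2: 6-fold → factor 6
Step 3: 420 μL brought to 1650 μL → factor 1650/420 = 3.9286
Step 4: 25 μL + 600 μL = 625 μL total → factor 625/25 = 25
Dilution factor to solution 2 = 19.778; to solution 4 = 1942.5
[solution 2]/[solution 4] = (factor to solution 4)/(factor to solution 2) = 1942.5/19.778 = 98.2

98.2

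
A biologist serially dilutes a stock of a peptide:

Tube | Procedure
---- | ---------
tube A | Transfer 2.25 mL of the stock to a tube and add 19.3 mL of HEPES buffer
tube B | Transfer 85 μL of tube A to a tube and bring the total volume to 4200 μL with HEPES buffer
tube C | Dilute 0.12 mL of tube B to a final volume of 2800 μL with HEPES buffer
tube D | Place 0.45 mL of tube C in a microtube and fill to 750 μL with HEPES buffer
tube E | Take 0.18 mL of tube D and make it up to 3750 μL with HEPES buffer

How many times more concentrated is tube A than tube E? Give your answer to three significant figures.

Step 1: 2.25 mL + 19.3 mL = 21.55 mL total → factor 21.55/2.25 = 9.5778
Step 2: 85 μL brought to 4200 μL → factor 4200/85 = 49.412
Step 3: 0.12 mL brought to 2800 μL → factor 2.8/0.12 = 23.333
Step 4: 0.45 mL brought to 750 μL → factor 0.75/0.45 = 1.6667
Step 5: 0.18 mL brought to 3750 μL → factor 3.75/0.18 = 20.833
Dilution factor to tube A = 9.5778; to tube E = 3.8342 × 10^5
[tube A]/[tube E] = (factor to tube E)/(factor to tube A) = 3.8342 × 10^5/9.5778 = 4.00 × 10^4

4.00 × 10^4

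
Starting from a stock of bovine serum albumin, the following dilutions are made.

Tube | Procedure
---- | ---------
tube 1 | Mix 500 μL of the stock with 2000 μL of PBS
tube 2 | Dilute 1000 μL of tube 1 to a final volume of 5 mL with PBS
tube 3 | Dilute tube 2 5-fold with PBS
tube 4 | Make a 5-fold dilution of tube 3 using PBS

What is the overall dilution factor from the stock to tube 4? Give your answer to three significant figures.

625

Step 1: 500 μL + 2000 μL = 2500 μL total → factor 2500/500 = 5
Step 2: 1000 μL brought to 5 mL → factor 5000/1000 = 5
Step 3: 5-fold → factor 5
Step 4: 5-fold → factor 5
Overall dilution factor = 5 × 5 × 5 × 5 = 625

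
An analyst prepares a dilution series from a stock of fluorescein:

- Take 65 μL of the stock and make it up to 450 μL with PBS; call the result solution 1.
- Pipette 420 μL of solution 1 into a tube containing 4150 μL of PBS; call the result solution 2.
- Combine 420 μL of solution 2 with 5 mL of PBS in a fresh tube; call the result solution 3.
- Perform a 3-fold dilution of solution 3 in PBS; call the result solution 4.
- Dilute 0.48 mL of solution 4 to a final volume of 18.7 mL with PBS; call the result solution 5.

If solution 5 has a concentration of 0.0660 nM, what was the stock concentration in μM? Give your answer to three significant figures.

7.50 μM

Step 1: 65 μL brought to 450 μL → factor 450/65 = 6.9231
Step 2: 420 μL + 4150 μL = 4570 μL total → factor 4570/420 = 10.881
Step 3: 420 μL + 5 mL = 5420 μL total → factor 5420/420 = 12.905
Step 4: 3-fold → factor 3
Step 5: 0.48 mL brought to 18.7 mL → factor 18.7/0.48 = 38.958
Overall dilution factor = 6.9231 × 10.881 × 12.905 × 3 × 38.958 = 1.1362 × 10^5
Stock = 0.0660 nM × 1.1362 × 10^5 = 7499 nM = 7.50 μM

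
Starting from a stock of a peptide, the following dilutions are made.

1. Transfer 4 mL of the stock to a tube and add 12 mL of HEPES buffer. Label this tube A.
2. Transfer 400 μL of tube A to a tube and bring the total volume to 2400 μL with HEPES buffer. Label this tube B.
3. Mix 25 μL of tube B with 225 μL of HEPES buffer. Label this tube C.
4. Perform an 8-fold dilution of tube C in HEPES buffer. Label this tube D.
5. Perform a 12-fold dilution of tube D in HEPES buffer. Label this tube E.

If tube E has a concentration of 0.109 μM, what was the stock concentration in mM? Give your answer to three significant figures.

Step 1: 4 mL + 12 mL = 16 mL total → factor 16/4 = 4
Step 2: 400 μL brought to 2400 μL → factor 2400/400 = 6
Step 3: 25 μL + 225 μL = 250 μL total → factor 250/25 = 10
Step 4: 8-fold → factor 8
Step 5: 12-fold → factor 12
Overall dilution factor = 4 × 6 × 10 × 8 × 12 = 23040
Stock = 0.109 μM × 23040 = 2511 μM = 2.51 mM

2.51 mM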